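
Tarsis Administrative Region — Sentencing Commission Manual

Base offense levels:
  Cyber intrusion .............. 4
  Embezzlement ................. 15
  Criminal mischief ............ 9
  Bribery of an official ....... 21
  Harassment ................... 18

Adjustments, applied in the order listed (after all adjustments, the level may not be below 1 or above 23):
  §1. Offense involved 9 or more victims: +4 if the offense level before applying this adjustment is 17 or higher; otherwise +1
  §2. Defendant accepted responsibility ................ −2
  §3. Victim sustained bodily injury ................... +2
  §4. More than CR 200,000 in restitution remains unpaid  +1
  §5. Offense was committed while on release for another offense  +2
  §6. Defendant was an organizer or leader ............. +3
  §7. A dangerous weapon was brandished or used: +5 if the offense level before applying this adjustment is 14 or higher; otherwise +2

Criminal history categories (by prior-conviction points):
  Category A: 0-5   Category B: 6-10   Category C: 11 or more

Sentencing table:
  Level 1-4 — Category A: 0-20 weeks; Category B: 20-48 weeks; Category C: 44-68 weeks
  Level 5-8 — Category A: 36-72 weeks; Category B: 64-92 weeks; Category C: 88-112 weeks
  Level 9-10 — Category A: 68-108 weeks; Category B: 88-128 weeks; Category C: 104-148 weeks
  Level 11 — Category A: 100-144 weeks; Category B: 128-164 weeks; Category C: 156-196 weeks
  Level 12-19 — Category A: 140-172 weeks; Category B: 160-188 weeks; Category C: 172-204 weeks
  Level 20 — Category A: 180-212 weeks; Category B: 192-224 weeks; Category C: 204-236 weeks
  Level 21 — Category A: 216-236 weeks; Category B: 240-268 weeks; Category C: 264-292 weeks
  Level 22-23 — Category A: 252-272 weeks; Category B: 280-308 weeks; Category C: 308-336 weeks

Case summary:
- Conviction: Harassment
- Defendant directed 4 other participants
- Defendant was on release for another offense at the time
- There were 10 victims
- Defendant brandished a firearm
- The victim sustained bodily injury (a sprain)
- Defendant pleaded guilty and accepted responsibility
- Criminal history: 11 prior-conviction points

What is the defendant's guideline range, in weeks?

Base offense level for harassment: 18.
§1 applies (level before this adjustment is 18 ≥ 17, so +4): 18 + 4 = 22.
§2 applies: 22 − 2 = 20.
§3 applies: 20 + 2 = 22.
§5 applies: 22 + 2 = 24.
§6 applies: 24 + 3 = 27.
§7 applies (level before this adjustment is 27 ≥ 14, so +5): 27 + 5 = 32.
Level 32 exceeds the maximum of 23; capped at 23.
Final offense level: 23.
Criminal history: 11 prior points → Category C (11+).
Level 23 falls in the 22-23 band.
Grid: Level 22-23 × Category C = 308-336 weeks.

308-336 weeks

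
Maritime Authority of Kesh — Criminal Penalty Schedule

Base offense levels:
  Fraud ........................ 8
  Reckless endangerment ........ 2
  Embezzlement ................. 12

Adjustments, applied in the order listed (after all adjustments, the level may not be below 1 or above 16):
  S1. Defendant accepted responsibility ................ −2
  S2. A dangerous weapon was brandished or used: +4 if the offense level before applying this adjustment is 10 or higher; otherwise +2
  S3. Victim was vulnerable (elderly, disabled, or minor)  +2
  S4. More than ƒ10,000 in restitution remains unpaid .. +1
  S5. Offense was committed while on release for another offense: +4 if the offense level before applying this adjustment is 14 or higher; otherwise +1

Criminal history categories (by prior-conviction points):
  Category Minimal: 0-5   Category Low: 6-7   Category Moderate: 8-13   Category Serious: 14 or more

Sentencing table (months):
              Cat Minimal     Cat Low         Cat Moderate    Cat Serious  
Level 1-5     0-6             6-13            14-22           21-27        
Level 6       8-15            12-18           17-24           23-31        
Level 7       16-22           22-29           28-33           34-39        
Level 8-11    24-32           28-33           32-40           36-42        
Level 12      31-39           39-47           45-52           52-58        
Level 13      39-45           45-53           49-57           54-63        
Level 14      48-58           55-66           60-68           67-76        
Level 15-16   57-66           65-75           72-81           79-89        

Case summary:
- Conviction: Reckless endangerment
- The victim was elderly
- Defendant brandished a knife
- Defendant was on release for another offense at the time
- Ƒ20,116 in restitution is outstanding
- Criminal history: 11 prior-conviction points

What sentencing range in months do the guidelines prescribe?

Base offense level for reckless endangerment: 2.
S1 does not apply.
S2 applies (level before this adjustment is 2 < 10, so +2): 2 + 2 = 4.
S3 applies: 4 + 2 = 6.
S4 applies: 6 + 1 = 7.
S5 applies (level before this adjustment is 7 < 14, so +1): 7 + 1 = 8.
Final offense level: 8.
Criminal history: 11 prior points → Category Moderate (8-13).
Level 8 falls in the 8-11 band.
Grid: Level 8-11 × Category Moderate = 32-40 months.

32-40 months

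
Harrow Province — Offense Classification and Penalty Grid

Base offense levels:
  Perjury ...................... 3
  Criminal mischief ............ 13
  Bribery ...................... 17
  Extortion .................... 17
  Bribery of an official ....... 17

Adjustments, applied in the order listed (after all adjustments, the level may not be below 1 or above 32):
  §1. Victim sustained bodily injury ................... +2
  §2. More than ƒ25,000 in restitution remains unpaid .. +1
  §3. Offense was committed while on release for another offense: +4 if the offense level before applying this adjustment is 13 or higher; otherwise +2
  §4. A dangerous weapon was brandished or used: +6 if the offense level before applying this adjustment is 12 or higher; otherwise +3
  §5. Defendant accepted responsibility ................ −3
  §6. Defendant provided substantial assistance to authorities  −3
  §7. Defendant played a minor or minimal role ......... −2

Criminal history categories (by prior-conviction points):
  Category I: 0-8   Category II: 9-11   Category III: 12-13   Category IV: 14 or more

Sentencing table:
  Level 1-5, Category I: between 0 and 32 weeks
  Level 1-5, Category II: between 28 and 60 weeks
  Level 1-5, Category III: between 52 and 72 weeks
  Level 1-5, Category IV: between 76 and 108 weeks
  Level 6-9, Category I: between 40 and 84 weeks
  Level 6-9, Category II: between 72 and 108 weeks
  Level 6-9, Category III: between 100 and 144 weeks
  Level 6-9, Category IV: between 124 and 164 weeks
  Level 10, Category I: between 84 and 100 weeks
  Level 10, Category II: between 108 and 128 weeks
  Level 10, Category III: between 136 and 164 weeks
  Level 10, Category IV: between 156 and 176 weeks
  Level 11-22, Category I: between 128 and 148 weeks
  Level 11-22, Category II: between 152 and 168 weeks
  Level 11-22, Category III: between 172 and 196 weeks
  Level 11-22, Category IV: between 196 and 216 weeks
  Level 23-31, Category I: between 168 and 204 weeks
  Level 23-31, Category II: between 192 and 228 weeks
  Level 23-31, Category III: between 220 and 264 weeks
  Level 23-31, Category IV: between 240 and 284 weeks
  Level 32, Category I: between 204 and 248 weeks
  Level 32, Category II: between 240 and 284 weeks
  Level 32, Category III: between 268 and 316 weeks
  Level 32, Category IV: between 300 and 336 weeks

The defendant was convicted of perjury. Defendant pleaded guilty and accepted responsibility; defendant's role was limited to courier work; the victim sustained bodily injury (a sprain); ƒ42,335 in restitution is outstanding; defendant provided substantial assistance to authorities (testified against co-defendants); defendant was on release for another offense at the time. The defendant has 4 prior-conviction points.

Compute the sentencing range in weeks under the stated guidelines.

Base offense level for perjury: 3.
§1 applies: 3 + 2 = 5.
§2 applies: 5 + 1 = 6.
§3 applies (level before this adjustment is 6 < 13, so +2): 6 + 2 = 8.
§5 applies: 8 − 3 = 5.
§6 applies: 5 − 3 = 2.
§7 applies: 2 − 2 = 0.
Level 0 is below the minimum of 1; floored at 1.
Final offense level: 1.
Criminal history: 4 prior points → Category I (0-8).
Level 1 falls in the 1-5 band.
Grid: Level 1-5 × Category I = 0-32 weeks.

0-32 weeks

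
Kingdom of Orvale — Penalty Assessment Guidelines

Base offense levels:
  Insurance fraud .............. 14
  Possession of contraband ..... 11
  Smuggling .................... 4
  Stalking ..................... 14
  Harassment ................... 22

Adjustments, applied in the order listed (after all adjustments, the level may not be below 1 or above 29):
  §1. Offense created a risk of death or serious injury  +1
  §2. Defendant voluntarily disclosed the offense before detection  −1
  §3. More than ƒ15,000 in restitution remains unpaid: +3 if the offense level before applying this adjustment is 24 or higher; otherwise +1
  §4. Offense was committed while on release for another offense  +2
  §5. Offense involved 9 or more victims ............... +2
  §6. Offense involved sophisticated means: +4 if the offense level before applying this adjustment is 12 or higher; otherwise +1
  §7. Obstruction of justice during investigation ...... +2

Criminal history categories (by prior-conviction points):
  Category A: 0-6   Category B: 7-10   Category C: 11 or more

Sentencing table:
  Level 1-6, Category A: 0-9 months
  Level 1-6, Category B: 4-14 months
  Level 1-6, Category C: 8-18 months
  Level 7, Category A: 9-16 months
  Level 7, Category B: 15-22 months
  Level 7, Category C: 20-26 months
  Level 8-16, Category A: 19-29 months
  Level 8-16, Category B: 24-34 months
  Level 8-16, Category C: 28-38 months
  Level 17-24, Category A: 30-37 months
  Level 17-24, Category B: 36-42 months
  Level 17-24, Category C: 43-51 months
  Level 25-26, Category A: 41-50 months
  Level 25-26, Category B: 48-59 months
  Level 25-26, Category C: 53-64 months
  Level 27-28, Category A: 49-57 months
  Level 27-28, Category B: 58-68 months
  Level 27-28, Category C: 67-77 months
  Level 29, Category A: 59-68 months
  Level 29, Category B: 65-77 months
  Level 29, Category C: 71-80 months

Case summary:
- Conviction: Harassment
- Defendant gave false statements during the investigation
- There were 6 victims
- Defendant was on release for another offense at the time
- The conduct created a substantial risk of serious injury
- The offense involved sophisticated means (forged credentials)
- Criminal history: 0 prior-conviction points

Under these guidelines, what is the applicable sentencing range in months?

Base offense level for harassment: 22.
§1 applies: 22 + 1 = 23.
§2 does not apply.
§4 applies: 23 + 2 = 25.
§6 applies (level before this adjustment is 25 ≥ 12, so +4): 25 + 4 = 29.
§7 applies: 29 + 2 = 31.
Level 31 exceeds the maximum of 29; capped at 29.
Final offense level: 29.
Criminal history: 0 prior points → Category A (0-6).
Level 29 falls in the 29 band.
Grid: Level 29 × Category A = 59-68 months.

59-68 months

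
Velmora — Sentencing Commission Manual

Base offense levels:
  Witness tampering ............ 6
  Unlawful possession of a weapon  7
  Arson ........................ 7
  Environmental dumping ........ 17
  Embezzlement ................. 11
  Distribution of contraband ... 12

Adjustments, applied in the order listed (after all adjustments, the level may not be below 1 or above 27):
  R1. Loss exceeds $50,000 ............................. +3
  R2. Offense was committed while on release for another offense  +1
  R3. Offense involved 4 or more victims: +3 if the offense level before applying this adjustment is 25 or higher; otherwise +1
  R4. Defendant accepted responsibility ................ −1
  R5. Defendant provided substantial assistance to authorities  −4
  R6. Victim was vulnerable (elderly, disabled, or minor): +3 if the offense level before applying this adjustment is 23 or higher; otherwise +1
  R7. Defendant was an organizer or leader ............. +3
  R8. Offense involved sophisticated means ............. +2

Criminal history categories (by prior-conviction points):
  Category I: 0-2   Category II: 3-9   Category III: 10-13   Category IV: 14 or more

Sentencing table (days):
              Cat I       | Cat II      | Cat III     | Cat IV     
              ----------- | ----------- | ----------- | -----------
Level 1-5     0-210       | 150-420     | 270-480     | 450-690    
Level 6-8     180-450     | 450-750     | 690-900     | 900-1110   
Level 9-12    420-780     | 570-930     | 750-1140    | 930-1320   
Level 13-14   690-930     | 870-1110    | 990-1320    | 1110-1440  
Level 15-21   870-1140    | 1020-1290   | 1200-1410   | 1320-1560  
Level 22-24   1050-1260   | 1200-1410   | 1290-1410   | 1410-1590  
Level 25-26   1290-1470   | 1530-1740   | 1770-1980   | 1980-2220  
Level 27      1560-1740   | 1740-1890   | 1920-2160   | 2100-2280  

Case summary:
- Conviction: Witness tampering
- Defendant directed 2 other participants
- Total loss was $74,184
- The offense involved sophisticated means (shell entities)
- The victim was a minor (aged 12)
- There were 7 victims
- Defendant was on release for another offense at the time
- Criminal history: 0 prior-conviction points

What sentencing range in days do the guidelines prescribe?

870-1140 days

Base offense level for witness tampering: 6.
R1 applies: 6 + 3 = 9.
R2 applies: 9 + 1 = 10.
R3 applies (level before this adjustment is 10 < 25, so +1): 10 + 1 = 11.
R4 does not apply.
R6 applies (level before this adjustment is 11 < 23, so +1): 11 + 1 = 12.
R7 applies: 12 + 3 = 15.
R8 applies: 15 + 2 = 17.
Final offense level: 17.
Criminal history: 0 prior points → Category I (0-2).
Level 17 falls in the 15-21 band.
Grid: Level 15-21 × Category I = 870-1140 days.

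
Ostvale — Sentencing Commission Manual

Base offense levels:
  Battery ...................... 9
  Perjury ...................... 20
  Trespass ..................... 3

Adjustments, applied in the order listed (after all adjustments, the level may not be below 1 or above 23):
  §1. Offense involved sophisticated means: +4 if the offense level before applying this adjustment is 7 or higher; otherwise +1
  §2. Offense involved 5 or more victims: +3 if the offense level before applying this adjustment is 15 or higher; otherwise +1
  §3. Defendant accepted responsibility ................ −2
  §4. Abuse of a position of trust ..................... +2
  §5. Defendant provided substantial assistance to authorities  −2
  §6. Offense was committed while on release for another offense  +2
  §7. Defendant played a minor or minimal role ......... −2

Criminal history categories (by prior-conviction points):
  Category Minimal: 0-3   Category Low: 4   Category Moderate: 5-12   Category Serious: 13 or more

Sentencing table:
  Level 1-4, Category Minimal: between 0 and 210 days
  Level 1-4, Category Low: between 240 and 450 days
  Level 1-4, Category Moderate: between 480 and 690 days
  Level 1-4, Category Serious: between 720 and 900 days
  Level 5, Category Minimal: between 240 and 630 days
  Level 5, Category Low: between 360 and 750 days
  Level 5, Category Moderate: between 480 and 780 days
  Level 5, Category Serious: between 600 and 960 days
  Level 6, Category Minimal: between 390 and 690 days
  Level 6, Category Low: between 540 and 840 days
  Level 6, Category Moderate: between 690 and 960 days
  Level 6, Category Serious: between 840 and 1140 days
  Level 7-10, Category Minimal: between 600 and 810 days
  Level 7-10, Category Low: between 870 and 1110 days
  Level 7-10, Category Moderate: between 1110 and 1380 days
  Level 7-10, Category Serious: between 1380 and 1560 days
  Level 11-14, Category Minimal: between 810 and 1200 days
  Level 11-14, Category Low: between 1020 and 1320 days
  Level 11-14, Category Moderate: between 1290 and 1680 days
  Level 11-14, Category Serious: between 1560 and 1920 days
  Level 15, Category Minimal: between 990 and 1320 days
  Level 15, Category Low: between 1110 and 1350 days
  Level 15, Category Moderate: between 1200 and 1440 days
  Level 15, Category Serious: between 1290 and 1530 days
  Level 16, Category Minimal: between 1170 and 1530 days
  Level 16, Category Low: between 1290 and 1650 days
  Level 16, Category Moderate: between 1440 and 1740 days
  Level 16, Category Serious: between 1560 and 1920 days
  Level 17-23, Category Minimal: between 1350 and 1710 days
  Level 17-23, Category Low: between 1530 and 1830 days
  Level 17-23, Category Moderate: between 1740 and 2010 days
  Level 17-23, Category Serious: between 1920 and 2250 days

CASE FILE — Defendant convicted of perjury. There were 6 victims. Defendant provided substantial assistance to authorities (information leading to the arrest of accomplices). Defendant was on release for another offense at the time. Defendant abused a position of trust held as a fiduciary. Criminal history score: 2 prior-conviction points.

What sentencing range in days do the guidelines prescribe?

Base offense level for perjury: 20.
§1 does not apply.
§2 applies (level before this adjustment is 20 ≥ 15, so +3): 20 + 3 = 23.
§3 does not apply.
§4 applies: 23 + 2 = 25.
§5 applies: 25 − 2 = 23.
§6 applies: 23 + 2 = 25.
Level 25 exceeds the maximum of 23; capped at 23.
Final offense level: 23.
Criminal history: 2 prior points → Category Minimal (0-3).
Level 23 falls in the 17-23 band.
Grid: Level 17-23 × Category Minimal = 1350-1710 days.

1350-1710 days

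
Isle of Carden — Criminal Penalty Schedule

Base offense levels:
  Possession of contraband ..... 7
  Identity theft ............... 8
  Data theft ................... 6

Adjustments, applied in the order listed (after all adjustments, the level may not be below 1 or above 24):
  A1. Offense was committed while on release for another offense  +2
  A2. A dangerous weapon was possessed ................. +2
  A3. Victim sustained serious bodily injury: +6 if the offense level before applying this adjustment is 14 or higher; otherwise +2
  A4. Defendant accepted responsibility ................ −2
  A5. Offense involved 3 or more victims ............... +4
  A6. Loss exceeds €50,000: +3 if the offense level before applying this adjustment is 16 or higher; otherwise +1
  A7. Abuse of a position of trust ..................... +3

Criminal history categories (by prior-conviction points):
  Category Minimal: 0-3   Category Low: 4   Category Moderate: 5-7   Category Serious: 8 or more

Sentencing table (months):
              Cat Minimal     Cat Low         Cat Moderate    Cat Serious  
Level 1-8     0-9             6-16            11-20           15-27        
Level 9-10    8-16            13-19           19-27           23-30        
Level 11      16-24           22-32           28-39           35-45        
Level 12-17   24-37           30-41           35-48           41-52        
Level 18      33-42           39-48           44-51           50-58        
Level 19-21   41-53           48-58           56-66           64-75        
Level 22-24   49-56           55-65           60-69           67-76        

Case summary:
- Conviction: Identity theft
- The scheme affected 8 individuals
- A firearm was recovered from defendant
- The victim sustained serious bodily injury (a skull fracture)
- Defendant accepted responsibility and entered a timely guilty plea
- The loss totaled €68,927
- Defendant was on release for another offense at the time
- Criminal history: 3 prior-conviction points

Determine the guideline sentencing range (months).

41-53 months

Base offense level for identity theft: 8.
A1 applies: 8 + 2 = 10.
A2 applies: 10 + 2 = 12.
A3 applies (level before this adjustment is 12 < 14, so +2): 12 + 2 = 14.
A4 applies: 14 − 2 = 12.
A5 applies: 12 + 4 = 16.
A6 applies (level before this adjustment is 16 ≥ 16, so +3): 16 + 3 = 19.
Final offense level: 19.
Criminal history: 3 prior points → Category Minimal (0-3).
Level 19 falls in the 19-21 band.
Grid: Level 19-21 × Category Minimal = 41-53 months.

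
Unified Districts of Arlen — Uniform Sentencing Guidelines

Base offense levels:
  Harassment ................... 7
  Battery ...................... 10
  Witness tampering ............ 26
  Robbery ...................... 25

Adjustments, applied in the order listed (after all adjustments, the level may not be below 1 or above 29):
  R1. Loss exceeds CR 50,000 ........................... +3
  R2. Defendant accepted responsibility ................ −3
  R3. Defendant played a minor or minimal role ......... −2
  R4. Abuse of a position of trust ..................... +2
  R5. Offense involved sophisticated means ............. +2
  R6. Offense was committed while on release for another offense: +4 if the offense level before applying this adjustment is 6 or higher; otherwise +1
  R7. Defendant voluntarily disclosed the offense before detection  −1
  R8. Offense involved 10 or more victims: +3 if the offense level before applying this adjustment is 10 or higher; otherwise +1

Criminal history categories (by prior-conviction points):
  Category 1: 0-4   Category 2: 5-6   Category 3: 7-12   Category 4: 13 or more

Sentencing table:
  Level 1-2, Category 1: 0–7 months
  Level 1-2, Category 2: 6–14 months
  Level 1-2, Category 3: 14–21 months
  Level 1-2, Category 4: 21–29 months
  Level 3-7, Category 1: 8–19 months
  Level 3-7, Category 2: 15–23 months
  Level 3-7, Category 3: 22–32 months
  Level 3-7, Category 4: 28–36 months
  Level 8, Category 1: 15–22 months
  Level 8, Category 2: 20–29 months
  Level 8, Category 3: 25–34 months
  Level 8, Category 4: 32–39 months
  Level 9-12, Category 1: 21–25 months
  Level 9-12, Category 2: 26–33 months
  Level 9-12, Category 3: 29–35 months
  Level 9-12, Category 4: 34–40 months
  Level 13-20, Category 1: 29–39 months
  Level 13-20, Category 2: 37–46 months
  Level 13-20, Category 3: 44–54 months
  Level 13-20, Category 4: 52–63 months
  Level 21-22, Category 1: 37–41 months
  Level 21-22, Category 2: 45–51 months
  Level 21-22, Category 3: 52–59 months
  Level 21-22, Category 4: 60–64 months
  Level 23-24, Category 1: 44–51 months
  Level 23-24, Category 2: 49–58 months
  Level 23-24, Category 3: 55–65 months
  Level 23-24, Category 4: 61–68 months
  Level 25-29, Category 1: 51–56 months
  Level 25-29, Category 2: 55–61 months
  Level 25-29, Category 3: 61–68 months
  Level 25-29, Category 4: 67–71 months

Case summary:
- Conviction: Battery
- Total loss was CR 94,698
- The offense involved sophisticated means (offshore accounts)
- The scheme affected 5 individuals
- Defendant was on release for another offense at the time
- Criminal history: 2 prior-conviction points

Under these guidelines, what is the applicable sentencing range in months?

Base offense level for battery: 10.
R1 applies: 10 + 3 = 13.
R2 does not apply.
R3 does not apply.
R5 applies: 13 + 2 = 15.
R6 applies (level before this adjustment is 15 ≥ 6, so +4): 15 + 4 = 19.
R8 does not apply.
Final offense level: 19.
Criminal history: 2 prior points → Category 1 (0-4).
Level 19 falls in the 13-20 band.
Grid: Level 13-20 × Category 1 = 29-39 months.

29-39 months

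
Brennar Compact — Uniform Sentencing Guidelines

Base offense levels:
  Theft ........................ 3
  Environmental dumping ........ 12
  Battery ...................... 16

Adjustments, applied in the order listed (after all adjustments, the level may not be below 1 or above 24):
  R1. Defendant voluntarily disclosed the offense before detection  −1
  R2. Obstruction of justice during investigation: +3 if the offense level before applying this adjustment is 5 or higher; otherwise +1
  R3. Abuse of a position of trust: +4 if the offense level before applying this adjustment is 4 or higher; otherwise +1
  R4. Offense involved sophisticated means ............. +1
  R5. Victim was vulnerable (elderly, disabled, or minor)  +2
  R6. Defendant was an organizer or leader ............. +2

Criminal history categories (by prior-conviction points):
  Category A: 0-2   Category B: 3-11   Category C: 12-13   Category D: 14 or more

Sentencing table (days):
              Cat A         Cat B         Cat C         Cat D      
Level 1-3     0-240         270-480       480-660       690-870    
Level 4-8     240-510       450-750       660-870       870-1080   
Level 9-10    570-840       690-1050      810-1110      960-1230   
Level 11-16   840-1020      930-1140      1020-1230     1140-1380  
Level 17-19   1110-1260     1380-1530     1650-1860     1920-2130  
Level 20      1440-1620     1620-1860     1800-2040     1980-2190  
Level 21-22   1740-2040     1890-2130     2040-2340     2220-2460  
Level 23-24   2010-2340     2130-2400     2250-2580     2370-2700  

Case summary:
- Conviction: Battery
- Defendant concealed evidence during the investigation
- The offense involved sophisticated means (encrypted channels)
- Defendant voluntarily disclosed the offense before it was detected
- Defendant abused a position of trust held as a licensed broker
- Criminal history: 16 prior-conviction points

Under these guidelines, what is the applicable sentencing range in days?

Base offense level for battery: 16.
R1 applies: 16 − 1 = 15.
R2 applies (level before this adjustment is 15 ≥ 5, so +3): 15 + 3 = 18.
R3 applies (level before this adjustment is 18 ≥ 4, so +4): 18 + 4 = 22.
R4 applies: 22 + 1 = 23.
Final offense level: 23.
Criminal history: 16 prior points → Category D (14+).
Level 23 falls in the 23-24 band.
Grid: Level 23-24 × Category D = 2370-2700 days.

2370-2700 days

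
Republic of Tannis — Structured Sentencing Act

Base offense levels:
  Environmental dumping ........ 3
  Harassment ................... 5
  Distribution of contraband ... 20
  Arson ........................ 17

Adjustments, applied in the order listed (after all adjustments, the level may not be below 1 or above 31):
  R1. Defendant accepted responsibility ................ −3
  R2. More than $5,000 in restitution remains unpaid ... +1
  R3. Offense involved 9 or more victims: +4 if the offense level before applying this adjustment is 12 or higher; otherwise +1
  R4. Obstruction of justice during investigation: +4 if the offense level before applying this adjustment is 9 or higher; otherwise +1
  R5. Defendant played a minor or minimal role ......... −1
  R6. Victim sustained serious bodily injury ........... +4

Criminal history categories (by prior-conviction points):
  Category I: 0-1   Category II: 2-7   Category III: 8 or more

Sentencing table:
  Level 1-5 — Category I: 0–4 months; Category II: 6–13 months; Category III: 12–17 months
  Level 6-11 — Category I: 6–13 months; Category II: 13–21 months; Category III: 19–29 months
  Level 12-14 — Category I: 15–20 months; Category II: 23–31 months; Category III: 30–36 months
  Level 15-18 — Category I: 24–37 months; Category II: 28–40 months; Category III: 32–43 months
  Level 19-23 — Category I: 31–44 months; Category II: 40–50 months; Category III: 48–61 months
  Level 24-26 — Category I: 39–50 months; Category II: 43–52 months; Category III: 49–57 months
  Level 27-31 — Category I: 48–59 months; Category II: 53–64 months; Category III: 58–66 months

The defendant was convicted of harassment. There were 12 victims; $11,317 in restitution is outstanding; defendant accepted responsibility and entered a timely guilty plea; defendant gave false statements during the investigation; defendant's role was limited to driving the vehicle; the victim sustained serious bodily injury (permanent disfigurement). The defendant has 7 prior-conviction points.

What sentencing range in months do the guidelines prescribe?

13-21 months

Base offense level for harassment: 5.
R1 applies: 5 − 3 = 2.
R2 applies: 2 + 1 = 3.
R3 applies (level before this adjustment is 3 < 12, so +1): 3 + 1 = 4.
R4 applies (level before this adjustment is 4 < 9, so +1): 4 + 1 = 5.
R5 applies: 5 − 1 = 4.
R6 applies: 4 + 4 = 8.
Final offense level: 8.
Criminal history: 7 prior points → Category II (2-7).
Level 8 falls in the 6-11 band.
Grid: Level 6-11 × Category II = 13-21 months.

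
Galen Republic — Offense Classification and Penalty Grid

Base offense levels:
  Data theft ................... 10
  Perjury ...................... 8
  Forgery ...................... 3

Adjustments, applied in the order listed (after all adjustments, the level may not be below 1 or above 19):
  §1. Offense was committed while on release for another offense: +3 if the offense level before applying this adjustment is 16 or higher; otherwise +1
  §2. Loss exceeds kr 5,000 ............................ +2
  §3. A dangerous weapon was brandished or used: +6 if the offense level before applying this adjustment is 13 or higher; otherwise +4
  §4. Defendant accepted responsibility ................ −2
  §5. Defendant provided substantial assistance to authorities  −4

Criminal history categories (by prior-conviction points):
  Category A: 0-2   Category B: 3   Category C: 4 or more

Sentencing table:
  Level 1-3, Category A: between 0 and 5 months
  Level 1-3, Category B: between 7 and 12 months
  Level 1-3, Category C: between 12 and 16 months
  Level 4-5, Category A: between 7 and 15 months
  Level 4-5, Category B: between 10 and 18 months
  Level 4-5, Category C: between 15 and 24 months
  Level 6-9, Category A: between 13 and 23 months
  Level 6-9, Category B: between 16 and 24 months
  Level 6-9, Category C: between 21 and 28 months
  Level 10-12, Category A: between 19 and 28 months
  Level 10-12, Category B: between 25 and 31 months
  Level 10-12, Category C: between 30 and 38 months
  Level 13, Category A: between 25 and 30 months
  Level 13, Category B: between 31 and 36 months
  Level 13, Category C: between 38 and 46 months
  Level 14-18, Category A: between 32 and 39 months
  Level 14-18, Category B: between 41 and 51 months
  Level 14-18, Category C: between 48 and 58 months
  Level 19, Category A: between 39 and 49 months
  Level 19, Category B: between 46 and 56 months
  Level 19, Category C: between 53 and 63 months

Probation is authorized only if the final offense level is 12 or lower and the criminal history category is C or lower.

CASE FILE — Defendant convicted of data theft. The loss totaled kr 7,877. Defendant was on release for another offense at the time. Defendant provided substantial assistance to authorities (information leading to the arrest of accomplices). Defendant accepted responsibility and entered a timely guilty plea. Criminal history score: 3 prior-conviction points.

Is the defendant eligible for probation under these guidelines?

Yes

Base offense level for data theft: 10.
§1 applies (level before this adjustment is 10 < 16, so +1): 10 + 1 = 11.
§2 applies: 11 + 2 = 13.
§3 does not apply.
§4 applies: 13 − 2 = 11.
§5 applies: 11 − 4 = 7.
Final offense level: 7.
Criminal history: 3 prior points → Category B (3).
Level 7 falls in the 6-9 band.
Grid: Level 6-9 × Category B = 16-24 months.
Probation check: level 7 ≤ 12 and category B ≤ C → eligible.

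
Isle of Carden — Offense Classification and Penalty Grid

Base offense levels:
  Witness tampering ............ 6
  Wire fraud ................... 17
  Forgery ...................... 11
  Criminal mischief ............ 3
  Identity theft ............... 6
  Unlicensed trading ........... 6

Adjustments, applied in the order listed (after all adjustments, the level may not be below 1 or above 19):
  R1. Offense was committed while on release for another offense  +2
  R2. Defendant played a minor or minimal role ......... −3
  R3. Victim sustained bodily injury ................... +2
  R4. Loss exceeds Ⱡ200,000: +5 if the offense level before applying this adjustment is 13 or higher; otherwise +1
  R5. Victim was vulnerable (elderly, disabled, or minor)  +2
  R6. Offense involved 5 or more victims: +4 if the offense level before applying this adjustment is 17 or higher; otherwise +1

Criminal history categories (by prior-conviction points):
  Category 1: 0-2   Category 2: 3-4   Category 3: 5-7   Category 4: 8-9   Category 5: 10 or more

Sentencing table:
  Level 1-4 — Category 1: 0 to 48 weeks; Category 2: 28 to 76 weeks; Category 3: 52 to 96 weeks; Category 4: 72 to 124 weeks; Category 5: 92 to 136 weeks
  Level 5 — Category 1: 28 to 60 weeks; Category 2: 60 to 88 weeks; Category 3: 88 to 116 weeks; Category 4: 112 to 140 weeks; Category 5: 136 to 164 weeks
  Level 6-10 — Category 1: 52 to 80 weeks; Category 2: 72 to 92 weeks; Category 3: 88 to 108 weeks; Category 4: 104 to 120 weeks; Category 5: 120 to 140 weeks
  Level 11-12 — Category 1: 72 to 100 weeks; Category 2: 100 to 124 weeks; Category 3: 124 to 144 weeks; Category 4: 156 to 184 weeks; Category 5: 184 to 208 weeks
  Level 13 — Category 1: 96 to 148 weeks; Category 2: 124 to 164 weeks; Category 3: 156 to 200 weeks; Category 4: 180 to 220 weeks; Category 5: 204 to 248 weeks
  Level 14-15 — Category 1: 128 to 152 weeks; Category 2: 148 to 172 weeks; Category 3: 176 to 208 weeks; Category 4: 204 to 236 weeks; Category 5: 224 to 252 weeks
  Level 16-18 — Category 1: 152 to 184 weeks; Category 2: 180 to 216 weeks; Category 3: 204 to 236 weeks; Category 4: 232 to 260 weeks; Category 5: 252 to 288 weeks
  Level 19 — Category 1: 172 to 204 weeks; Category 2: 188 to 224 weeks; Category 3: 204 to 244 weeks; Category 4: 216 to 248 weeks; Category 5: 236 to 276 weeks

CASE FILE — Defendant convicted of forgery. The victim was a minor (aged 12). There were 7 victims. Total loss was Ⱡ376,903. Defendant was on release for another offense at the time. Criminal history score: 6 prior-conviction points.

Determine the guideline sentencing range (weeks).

204-244 weeks

Base offense level for forgery: 11.
R1 applies: 11 + 2 = 13.
R2 does not apply.
R4 applies (level before this adjustment is 13 ≥ 13, so +5): 13 + 5 = 18.
R5 applies: 18 + 2 = 20.
R6 applies (level before this adjustment is 20 ≥ 17, so +4): 20 + 4 = 24.
Level 24 exceeds the maximum of 19; capped at 19.
Final offense level: 19.
Criminal history: 6 prior points → Category 3 (5-7).
Level 19 falls in the 19 band.
Grid: Level 19 × Category 3 = 204-244 weeks.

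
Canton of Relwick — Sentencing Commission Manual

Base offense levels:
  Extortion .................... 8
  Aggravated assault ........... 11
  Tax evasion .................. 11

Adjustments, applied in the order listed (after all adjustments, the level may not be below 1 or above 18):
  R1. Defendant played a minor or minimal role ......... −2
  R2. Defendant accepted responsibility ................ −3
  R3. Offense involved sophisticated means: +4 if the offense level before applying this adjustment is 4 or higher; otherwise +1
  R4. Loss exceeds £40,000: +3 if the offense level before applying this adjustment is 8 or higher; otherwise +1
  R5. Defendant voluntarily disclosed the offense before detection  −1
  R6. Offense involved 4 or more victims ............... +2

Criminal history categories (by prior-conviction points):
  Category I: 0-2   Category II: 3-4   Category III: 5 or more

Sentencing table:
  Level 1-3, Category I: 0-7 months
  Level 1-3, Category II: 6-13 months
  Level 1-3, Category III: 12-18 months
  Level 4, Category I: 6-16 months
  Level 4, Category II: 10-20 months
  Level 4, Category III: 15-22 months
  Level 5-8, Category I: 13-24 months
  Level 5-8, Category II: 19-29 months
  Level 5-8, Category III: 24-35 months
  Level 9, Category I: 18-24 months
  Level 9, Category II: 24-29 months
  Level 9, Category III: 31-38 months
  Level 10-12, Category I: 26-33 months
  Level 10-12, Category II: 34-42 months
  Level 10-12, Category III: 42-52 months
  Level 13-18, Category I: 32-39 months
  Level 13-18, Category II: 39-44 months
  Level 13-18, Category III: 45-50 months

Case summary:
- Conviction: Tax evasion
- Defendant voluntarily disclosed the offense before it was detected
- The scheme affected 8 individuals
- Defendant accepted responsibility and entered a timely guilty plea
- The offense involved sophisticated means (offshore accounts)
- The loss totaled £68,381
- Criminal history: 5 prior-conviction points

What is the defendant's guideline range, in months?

Base offense level for tax evasion: 11.
R2 applies: 11 − 3 = 8.
R3 applies (level before this adjustment is 8 ≥ 4, so +4): 8 + 4 = 12.
R4 applies (level before this adjustment is 12 ≥ 8, so +3): 12 + 3 = 15.
R5 applies: 15 − 1 = 14.
R6 applies: 14 + 2 = 16.
Final offense level: 16.
Criminal history: 5 prior points → Category III (5+).
Level 16 falls in the 13-18 band.
Grid: Level 13-18 × Category III = 45-50 months.

45-50 months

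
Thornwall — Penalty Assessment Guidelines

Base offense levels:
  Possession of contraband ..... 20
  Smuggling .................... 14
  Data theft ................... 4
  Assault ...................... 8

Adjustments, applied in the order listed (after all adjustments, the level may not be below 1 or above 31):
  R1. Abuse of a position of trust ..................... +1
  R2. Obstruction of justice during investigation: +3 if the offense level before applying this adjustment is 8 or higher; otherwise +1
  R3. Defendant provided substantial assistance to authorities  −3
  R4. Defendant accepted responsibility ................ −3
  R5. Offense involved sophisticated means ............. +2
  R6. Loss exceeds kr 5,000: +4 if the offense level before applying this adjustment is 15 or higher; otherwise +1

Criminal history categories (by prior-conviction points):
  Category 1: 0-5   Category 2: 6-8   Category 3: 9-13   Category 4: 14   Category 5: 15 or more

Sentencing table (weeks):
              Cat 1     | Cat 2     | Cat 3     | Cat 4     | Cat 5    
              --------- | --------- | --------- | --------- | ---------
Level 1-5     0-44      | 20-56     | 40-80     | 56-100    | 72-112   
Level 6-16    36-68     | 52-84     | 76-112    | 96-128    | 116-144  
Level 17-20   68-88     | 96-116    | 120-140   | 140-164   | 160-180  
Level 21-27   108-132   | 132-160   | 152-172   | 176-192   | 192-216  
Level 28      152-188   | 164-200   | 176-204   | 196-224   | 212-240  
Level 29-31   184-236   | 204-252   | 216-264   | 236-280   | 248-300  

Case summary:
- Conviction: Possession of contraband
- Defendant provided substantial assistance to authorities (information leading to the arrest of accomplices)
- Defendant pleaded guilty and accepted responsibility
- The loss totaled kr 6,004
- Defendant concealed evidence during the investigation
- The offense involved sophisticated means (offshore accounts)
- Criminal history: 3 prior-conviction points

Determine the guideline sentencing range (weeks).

108-132 weeks

Base offense level for possession of contraband: 20.
R2 applies (level before this adjustment is 20 ≥ 8, so +3): 20 + 3 = 23.
R3 applies: 23 − 3 = 20.
R4 applies: 20 − 3 = 17.
R5 applies: 17 + 2 = 19.
R6 applies (level before this adjustment is 19 ≥ 15, so +4): 19 + 4 = 23.
Final offense level: 23.
Criminal history: 3 prior points → Category 1 (0-5).
Level 23 falls in the 21-27 band.
Grid: Level 21-27 × Category 1 = 108-132 weeks.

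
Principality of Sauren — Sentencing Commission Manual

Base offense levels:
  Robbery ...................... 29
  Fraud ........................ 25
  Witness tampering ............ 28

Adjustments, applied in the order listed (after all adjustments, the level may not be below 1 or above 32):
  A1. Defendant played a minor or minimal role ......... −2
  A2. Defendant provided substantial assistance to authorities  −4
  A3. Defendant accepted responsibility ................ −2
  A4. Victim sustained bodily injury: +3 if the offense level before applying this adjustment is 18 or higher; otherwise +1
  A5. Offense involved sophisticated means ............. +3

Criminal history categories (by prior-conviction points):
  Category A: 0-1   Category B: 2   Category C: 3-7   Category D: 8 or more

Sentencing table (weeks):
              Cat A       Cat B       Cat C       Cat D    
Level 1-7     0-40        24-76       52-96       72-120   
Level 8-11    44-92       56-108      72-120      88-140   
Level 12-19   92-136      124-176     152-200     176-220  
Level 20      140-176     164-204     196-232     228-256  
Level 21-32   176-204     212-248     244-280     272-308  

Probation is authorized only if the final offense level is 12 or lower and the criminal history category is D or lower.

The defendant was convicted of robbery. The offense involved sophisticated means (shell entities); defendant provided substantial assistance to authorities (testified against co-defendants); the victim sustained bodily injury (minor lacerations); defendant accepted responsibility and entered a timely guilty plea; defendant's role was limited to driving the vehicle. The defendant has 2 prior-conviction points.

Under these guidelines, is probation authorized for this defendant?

Base offense level for robbery: 29.
A1 applies: 29 − 2 = 27.
A2 applies: 27 − 4 = 23.
A3 applies: 23 − 2 = 21.
A4 applies (level before this adjustment is 21 ≥ 18, so +3): 21 + 3 = 24.
A5 applies: 24 + 3 = 27.
Final offense level: 27.
Criminal history: 2 prior points → Category B (2).
Level 27 falls in the 21-32 band.
Grid: Level 21-32 × Category B = 212-248 weeks.
Probation check: level 27 > 12 and category B ≤ D → not eligible.

No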